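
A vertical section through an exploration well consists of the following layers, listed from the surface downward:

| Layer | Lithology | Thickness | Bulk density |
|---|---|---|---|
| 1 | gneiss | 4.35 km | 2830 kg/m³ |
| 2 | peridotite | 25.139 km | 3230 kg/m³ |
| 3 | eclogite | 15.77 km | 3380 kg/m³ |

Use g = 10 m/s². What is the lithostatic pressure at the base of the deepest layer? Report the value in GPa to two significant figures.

gneiss: 2830 kg/m³ × 10 m/s² × 4350 m = 1.231×10^8 Pa = 0.1231 GPa
peridotite: 3230 kg/m³ × 10 m/s² × 25139 m = 8.120×10^8 Pa = 0.8120 GPa
eclogite: 3380 kg/m³ × 10 m/s² × 15770 m = 5.330×10^8 Pa = 0.5330 GPa
Total = 0.1231 + 0.8120 + 0.5330 = 1.4681 GPa

1.5 GPa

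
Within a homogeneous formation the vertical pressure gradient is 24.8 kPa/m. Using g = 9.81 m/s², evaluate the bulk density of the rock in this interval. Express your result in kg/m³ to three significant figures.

2530 kg/m³

ρ = (dP/dz)/g = 24.8 kPa/m / 9.81 m/s² = 24800 Pa/m / 9.81 m/s² = 2528.0 kg/m³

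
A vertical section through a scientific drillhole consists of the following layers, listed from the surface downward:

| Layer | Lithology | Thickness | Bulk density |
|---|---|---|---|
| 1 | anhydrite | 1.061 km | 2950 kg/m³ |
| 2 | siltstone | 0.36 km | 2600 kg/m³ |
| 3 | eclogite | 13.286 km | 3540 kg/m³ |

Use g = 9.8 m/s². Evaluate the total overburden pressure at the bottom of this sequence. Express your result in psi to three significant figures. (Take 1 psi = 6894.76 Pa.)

72600 psi

anhydrite: 2950 kg/m³ × 9.8 m/s² × 1061 m = 3.067×10^7 Pa = 4449 psi
siltstone: 2600 kg/m³ × 9.8 m/s² × 360 m = 9.173×10^6 Pa = 1330 psi
eclogite: 3540 kg/m³ × 9.8 m/s² × 13286 m = 4.609×10^8 Pa = 66850 psi
Total = 4449 + 1330 + 66850 = 72630 psi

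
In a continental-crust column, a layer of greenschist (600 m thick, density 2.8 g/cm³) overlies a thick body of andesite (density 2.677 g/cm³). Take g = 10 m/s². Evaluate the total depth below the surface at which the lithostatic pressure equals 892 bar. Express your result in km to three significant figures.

Pressure at base of upper layers: 2800×10×600 = 1.680×10^7 Pa = 168.0 bar
Remaining pressure to be supplied by andesite: 8.920×10^7 − 1.680×10^7 = 7.240×10^7 Pa
Additional depth in andesite = 7.240×10^7 Pa / (2677 kg/m³ × 10 m/s²) = 2704.5 m
Total depth = 600 m + 2704.5 m = 3304.5 m
= 3.3045 km

3.30 km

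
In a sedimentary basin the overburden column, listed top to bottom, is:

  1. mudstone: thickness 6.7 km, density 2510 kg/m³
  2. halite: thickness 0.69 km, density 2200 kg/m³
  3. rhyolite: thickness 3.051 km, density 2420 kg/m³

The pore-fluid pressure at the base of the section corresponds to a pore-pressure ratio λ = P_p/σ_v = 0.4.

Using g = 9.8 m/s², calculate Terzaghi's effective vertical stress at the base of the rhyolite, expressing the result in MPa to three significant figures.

151 MPa

Overburden (lithostatic) stress σ_v:
mudstone: 2510 kg/m³ × 9.8 m/s² × 6700 m = 1.648×10^8 Pa = 164.8 MPa
halite: 2200 kg/m³ × 9.8 m/s² × 690 m = 1.488×10^7 Pa = 14.88 MPa
rhyolite: 2420 kg/m³ × 9.8 m/s² × 3051 m = 7.236×10^7 Pa = 72.36 MPa
Total = 164.8 + 14.88 + 72.36 = 252.04 MPa
Pore pressure P_p = λ·σ_v = 0.4 × 252.0 MPa = 100.8 MPa
Effective stress σ' = σ_v − P_p = 252.0 − 100.8 = 151.22 MPa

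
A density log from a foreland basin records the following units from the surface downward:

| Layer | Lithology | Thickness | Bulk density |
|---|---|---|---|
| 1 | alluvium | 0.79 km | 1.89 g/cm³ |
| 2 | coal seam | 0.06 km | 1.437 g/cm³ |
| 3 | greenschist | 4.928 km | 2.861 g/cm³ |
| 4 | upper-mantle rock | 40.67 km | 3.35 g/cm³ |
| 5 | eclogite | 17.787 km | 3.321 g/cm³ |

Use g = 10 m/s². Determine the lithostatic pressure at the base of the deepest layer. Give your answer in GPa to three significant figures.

alluvium: 1890 kg/m³ × 10 m/s² × 790 m = 1.493×10^7 Pa = 0.01493 GPa
coal seam: 1437 kg/m³ × 10 m/s² × 60 m = 8.622×10^5 Pa = 8.622×10^-4 GPa
greenschist: 2861 kg/m³ × 10 m/s² × 4928 m = 1.410×10^8 Pa = 0.1410 GPa
upper-mantle rock: 3350 kg/m³ × 10 m/s² × 40670 m = 1.362×10^9 Pa = 1.362 GPa
eclogite: 3321 kg/m³ × 10 m/s² × 17787 m = 5.907×10^8 Pa = 0.5907 GPa
Total = 0.01493 + 8.622×10^-4 + 0.1410 + 1.362 + 0.5907 = 2.1099 GPa

2.11 GPa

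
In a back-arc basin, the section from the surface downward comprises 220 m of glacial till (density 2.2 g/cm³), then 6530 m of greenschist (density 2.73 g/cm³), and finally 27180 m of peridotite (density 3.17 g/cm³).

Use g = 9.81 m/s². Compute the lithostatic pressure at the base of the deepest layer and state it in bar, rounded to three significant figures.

glacial till: 2200 kg/m³ × 9.81 m/s² × 220 m = 4.748×10^6 Pa = 47.48 bar
greenschist: 2730 kg/m³ × 9.81 m/s² × 6530 m = 1.749×10^8 Pa = 1749 bar
peridotite: 3170 kg/m³ × 9.81 m/s² × 27180 m = 8.452×10^8 Pa = 8452 bar
Total = 47.48 + 1749 + 8452 = 10249 bar

10200 bar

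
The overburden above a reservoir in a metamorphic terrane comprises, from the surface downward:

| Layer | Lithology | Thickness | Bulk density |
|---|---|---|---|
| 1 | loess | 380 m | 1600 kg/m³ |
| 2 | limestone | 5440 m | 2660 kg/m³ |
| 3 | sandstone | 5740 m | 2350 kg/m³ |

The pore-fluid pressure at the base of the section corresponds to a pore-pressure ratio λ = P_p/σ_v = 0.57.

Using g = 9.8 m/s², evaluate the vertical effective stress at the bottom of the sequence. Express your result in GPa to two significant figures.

Overburden (lithostatic) stress σ_v:
loess: 1600 kg/m³ × 9.8 m/s² × 380 m = 5.958×10^6 Pa = 5.958 MPa
limestone: 2660 kg/m³ × 9.8 m/s² × 5440 m = 1.418×10^8 Pa = 141.8 MPa
sandstone: 2350 kg/m³ × 9.8 m/s² × 5740 m = 1.322×10^8 Pa = 132.2 MPa
Total = 5.958 + 141.8 + 132.2 = 279.96 MPa
Pore pressure P_p = λ·σ_v = 0.57 × 280.0 MPa = 159.6 MPa
Effective stress σ' = σ_v − P_p = 280.0 − 159.6 = 120.38 MPa = 0.12038 GPa

0.12 GPa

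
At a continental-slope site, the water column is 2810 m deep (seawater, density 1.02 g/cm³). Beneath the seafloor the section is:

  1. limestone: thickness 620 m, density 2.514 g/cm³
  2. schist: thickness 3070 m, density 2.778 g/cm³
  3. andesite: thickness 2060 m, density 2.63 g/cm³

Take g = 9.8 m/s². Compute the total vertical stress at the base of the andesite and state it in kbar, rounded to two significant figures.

seawater: 1020 kg/m³ × 9.8 m/s² × 2810 m = 2.809×10^7 Pa = 0.2809 kbar
limestone: 2514 kg/m³ × 9.8 m/s² × 620 m = 1.528×10^7 Pa = 0.1528 kbar
schist: 2778 kg/m³ × 9.8 m/s² × 3070 m = 8.358×10^7 Pa = 0.8358 kbar
andesite: 2630 kg/m³ × 9.8 m/s² × 2060 m = 5.309×10^7 Pa = 0.5309 kbar
Total = 0.2809 + 0.1528 + 0.8358 + 0.5309 = 1.8004 kbar

1.8 kbar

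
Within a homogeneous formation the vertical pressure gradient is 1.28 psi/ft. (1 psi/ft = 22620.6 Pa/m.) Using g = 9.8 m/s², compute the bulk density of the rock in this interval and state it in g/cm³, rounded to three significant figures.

ρ = (dP/dz)/g = 1.28 psi/ft / 9.8 m/s² = 28954 Pa/m / 9.8 m/s² = 2954.5 kg/m³
= 2.955 g/cm³

2.95 g/cm³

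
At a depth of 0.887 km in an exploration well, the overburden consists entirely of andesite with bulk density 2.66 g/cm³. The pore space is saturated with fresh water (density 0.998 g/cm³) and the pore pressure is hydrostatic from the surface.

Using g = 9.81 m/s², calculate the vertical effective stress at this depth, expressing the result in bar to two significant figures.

140 bar

Overburden (lithostatic) stress σ_v:
andesite: 2660 kg/m³ × 9.81 m/s² × 887 m = 2.315×10^7 Pa = 23.15 MPa
Pore pressure P_p = 998 kg/m³ × 9.81 m/s² × 887 m = 8.684×10^6 Pa = 8.684 MPa
Effective stress σ' = σ_v − P_p = 23.15 − 8.684 = 14.462 MPa = 144.62 bar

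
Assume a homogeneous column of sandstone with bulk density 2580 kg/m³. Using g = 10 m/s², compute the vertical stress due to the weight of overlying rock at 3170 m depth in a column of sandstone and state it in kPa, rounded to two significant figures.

82000 kPa

sandstone: 2580 kg/m³ × 10 m/s² × 3170 m = 8.179×10^7 Pa = 81786 kPa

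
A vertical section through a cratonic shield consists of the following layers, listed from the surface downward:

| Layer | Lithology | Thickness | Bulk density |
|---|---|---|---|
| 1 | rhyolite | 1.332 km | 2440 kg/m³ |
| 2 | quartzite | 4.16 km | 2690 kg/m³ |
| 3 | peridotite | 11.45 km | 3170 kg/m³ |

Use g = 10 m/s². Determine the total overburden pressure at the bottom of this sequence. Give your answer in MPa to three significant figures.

rhyolite: 2440 kg/m³ × 10 m/s² × 1332 m = 3.250×10^7 Pa = 32.50 MPa
quartzite: 2690 kg/m³ × 10 m/s² × 4160 m = 1.119×10^8 Pa = 111.9 MPa
peridotite: 3170 kg/m³ × 10 m/s² × 11450 m = 3.630×10^8 Pa = 363.0 MPa
Total = 32.50 + 111.9 + 363.0 = 507.37 MPa

507 MPa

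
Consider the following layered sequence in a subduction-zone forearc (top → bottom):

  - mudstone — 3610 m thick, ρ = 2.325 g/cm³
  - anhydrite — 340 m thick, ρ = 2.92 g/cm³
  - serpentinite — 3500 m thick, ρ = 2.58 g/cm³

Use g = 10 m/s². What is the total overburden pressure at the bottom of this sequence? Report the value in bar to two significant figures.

mudstone: 2325 kg/m³ × 10 m/s² × 3610 m = 8.393×10^7 Pa = 839.3 bar
anhydrite: 2920 kg/m³ × 10 m/s² × 340 m = 9.928×10^6 Pa = 99.28 bar
serpentinite: 2580 kg/m³ × 10 m/s² × 3500 m = 9.030×10^7 Pa = 903.0 bar
Total = 839.3 + 99.28 + 903.0 = 1841.6 bar

1800 bar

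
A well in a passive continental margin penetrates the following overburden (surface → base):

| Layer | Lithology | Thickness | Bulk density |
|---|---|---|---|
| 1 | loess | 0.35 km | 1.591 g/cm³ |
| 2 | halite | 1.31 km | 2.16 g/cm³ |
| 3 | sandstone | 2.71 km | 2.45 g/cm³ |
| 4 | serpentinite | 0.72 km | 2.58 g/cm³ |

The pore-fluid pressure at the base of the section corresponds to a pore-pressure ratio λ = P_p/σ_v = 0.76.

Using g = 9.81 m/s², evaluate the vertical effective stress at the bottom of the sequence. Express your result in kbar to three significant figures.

0.280 kbar

Overburden (lithostatic) stress σ_v:
loess: 1591 kg/m³ × 9.81 m/s² × 350 m = 5.463×10^6 Pa = 5.463 MPa
halite: 2160 kg/m³ × 9.81 m/s² × 1310 m = 2.776×10^7 Pa = 27.76 MPa
sandstone: 2450 kg/m³ × 9.81 m/s² × 2710 m = 6.513×10^7 Pa = 65.13 MPa
serpentinite: 2580 kg/m³ × 9.81 m/s² × 720 m = 1.822×10^7 Pa = 18.22 MPa
Total = 5.463 + 27.76 + 65.13 + 18.22 = 116.58 MPa
Pore pressure P_p = λ·σ_v = 0.76 × 116.6 MPa = 88.60 MPa
Effective stress σ' = σ_v − P_p = 116.6 − 88.60 = 27.979 MPa = 0.27979 kbar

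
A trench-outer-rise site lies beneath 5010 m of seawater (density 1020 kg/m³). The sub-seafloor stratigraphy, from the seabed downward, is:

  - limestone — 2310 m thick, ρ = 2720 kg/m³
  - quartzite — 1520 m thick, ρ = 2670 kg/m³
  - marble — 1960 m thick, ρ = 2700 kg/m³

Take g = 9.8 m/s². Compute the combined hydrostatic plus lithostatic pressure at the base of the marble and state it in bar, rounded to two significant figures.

seawater: 1020 kg/m³ × 9.8 m/s² × 5010 m = 5.008×10^7 Pa = 500.8 bar
limestone: 2720 kg/m³ × 9.8 m/s² × 2310 m = 6.158×10^7 Pa = 615.8 bar
quartzite: 2670 kg/m³ × 9.8 m/s² × 1520 m = 3.977×10^7 Pa = 397.7 bar
marble: 2700 kg/m³ × 9.8 m/s² × 1960 m = 5.186×10^7 Pa = 518.6 bar
Total = 500.8 + 615.8 + 397.7 + 518.6 = 2032.9 bar

2000 bar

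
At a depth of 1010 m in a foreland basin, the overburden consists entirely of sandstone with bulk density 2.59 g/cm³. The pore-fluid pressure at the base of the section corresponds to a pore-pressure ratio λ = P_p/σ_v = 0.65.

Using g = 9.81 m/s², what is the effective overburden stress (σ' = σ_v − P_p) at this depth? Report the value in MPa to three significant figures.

Overburden (lithostatic) stress σ_v:
sandstone: 2590 kg/m³ × 9.81 m/s² × 1010 m = 2.566×10^7 Pa = 25.66 MPa
Pore pressure P_p = λ·σ_v = 0.65 × 25.66 MPa = 16.68 MPa
Effective stress σ' = σ_v − P_p = 25.66 − 16.68 = 8.9817 MPa

8.98 MPa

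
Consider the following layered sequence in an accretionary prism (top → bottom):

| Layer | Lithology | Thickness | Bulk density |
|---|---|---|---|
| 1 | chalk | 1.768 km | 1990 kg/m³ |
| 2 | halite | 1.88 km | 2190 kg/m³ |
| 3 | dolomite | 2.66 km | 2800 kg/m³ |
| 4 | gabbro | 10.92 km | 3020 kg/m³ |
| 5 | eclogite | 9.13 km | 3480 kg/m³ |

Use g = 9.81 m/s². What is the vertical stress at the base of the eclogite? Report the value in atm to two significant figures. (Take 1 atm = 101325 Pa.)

7700 atm

chalk: 1990 kg/m³ × 9.81 m/s² × 1768 m = 3.451×10^7 Pa = 340.6 atm
halite: 2190 kg/m³ × 9.81 m/s² × 1880 m = 4.039×10^7 Pa = 398.6 atm
dolomite: 2800 kg/m³ × 9.81 m/s² × 2660 m = 7.306×10^7 Pa = 721.1 atm
gabbro: 3020 kg/m³ × 9.81 m/s² × 10920 m = 3.235×10^8 Pa = 3193 atm
eclogite: 3480 kg/m³ × 9.81 m/s² × 9130 m = 3.117×10^8 Pa = 3076 atm
Total = 340.6 + 398.6 + 721.1 + 3193 + 3076 = 7729.3 atm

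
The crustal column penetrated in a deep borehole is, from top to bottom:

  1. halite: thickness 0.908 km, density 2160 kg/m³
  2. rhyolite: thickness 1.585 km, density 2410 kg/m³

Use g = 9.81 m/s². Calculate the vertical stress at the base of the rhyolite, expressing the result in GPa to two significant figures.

0.057 GPa

halite: 2160 kg/m³ × 9.81 m/s² × 908 m = 1.924×10^7 Pa = 0.01924 GPa
rhyolite: 2410 kg/m³ × 9.81 m/s² × 1585 m = 3.747×10^7 Pa = 0.03747 GPa
Total = 0.01924 + 0.03747 = 0.056713 GPa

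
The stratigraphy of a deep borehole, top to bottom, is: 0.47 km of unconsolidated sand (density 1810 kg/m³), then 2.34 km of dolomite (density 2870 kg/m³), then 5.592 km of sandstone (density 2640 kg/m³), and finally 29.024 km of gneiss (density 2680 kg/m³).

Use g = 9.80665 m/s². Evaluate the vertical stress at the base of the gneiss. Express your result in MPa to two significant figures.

unconsolidated sand: 1810 kg/m³ × 9.80665 m/s² × 470 m = 8.343×10^6 Pa = 8.343 MPa
dolomite: 2870 kg/m³ × 9.80665 m/s² × 2340 m = 6.586×10^7 Pa = 65.86 MPa
sandstone: 2640 kg/m³ × 9.80665 m/s² × 5592 m = 1.448×10^8 Pa = 144.8 MPa
gneiss: 2680 kg/m³ × 9.80665 m/s² × 29024 m = 7.628×10^8 Pa = 762.8 MPa
Total = 8.343 + 65.86 + 144.8 + 762.8 = 981.78 MPa

980 MPa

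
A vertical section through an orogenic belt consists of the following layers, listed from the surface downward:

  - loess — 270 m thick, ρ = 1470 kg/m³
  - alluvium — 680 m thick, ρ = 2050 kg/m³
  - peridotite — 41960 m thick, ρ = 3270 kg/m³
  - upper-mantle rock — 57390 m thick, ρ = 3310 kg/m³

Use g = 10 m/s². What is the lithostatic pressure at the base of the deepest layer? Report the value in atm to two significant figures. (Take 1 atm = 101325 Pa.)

32000 atm

loess: 1470 kg/m³ × 10 m/s² × 270 m = 3.969×10^6 Pa = 39.17 atm
alluvium: 2050 kg/m³ × 10 m/s² × 680 m = 1.394×10^7 Pa = 137.6 atm
peridotite: 3270 kg/m³ × 10 m/s² × 41960 m = 1.372×10^9 Pa = 13541 atm
upper-mantle rock: 3310 kg/m³ × 10 m/s² × 57390 m = 1.900×10^9 Pa = 18748 atm
Total = 39.17 + 137.6 + 13541 + 18748 = 32466 atm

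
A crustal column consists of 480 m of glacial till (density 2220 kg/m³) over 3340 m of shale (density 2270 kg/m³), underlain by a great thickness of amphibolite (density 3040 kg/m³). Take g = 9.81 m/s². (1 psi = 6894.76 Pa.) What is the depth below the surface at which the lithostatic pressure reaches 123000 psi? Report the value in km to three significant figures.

29.4 km

Pressure at base of upper layers: 2220×9.81×480 + 2270×9.81×3340 = 8.483×10^7 Pa = 12304 psi
Remaining pressure to be supplied by amphibolite: 8.481×10^8 − 8.483×10^7 = 7.632×10^8 Pa
Additional depth in amphibolite = 7.632×10^8 Pa / (3040 kg/m³ × 9.81 m/s²) = 25592 m
Total depth = 3820 m + 25592 m = 29412 m
= 29.412 km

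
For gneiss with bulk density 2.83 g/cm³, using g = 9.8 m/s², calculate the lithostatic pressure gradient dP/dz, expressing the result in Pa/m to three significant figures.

dP/dz = ρg = 2830 kg/m³ × 9.8 m/s² = 27734 Pa/m

27700 Pa/m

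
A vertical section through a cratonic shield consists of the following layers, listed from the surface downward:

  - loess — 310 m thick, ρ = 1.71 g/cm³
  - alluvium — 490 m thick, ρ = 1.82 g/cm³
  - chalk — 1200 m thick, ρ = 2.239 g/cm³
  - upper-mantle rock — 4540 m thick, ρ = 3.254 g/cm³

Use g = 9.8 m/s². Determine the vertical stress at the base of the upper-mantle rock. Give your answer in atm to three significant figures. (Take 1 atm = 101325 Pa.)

loess: 1710 kg/m³ × 9.8 m/s² × 310 m = 5.195×10^6 Pa = 51.27 atm
alluvium: 1820 kg/m³ × 9.8 m/s² × 490 m = 8.740×10^6 Pa = 86.25 atm
chalk: 2239 kg/m³ × 9.8 m/s² × 1200 m = 2.633×10^7 Pa = 259.9 atm
upper-mantle rock: 3254 kg/m³ × 9.8 m/s² × 4540 m = 1.448×10^8 Pa = 1429 atm
Total = 51.27 + 86.25 + 259.9 + 1429 = 1826.2 atm

1830 atm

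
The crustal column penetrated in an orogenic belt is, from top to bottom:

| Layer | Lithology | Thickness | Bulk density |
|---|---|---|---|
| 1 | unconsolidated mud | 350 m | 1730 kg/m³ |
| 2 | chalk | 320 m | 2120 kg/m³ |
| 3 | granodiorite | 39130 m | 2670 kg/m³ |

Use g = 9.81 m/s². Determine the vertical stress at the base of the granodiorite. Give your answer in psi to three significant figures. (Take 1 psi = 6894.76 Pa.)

unconsolidated mud: 1730 kg/m³ × 9.81 m/s² × 350 m = 5.940×10^6 Pa = 861.5 psi
chalk: 2120 kg/m³ × 9.81 m/s² × 320 m = 6.655×10^6 Pa = 965.2 psi
granodiorite: 2670 kg/m³ × 9.81 m/s² × 39130 m = 1.025×10^9 Pa = 1.487×10^5 psi
Total = 861.5 + 965.2 + 1.487×10^5 = 1.5048×10^5 psi

150000 psi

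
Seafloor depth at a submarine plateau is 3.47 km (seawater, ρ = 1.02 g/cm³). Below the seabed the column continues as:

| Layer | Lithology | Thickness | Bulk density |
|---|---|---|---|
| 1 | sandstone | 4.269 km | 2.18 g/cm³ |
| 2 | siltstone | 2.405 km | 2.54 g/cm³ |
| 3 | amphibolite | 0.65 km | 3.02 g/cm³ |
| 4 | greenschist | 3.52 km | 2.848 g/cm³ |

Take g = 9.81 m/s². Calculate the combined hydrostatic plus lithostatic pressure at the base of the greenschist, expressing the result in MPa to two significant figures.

seawater: 1020 kg/m³ × 9.81 m/s² × 3470 m = 3.472×10^7 Pa = 34.72 MPa
sandstone: 2180 kg/m³ × 9.81 m/s² × 4269 m = 9.130×10^7 Pa = 91.30 MPa
siltstone: 2540 kg/m³ × 9.81 m/s² × 2405 m = 5.993×10^7 Pa = 59.93 MPa
amphibolite: 3020 kg/m³ × 9.81 m/s² × 650 m = 1.926×10^7 Pa = 19.26 MPa
greenschist: 2848 kg/m³ × 9.81 m/s² × 3520 m = 9.834×10^7 Pa = 98.34 MPa
Total = 34.72 + 91.30 + 59.93 + 19.26 + 98.34 = 303.55 MPa

300 MPa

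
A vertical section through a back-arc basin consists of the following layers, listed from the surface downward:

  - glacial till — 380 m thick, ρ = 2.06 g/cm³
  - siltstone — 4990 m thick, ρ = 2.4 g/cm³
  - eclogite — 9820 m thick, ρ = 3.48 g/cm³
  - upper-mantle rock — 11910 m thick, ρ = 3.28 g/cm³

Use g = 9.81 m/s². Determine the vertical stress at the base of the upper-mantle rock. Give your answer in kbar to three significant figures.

glacial till: 2060 kg/m³ × 9.81 m/s² × 380 m = 7.679×10^6 Pa = 0.07679 kbar
siltstone: 2400 kg/m³ × 9.81 m/s² × 4990 m = 1.175×10^8 Pa = 1.175 kbar
eclogite: 3480 kg/m³ × 9.81 m/s² × 9820 m = 3.352×10^8 Pa = 3.352 kbar
upper-mantle rock: 3280 kg/m³ × 9.81 m/s² × 11910 m = 3.832×10^8 Pa = 3.832 kbar
Total = 0.07679 + 1.175 + 3.352 + 3.832 = 8.4363 kbar

8.44 kbar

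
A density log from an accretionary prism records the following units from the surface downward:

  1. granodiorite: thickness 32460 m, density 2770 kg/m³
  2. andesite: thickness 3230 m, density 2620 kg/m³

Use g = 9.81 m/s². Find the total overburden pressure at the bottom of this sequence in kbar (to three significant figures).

9.65 kbar

granodiorite: 2770 kg/m³ × 9.81 m/s² × 32460 m = 8.821×10^8 Pa = 8.821 kbar
andesite: 2620 kg/m³ × 9.81 m/s² × 3230 m = 8.302×10^7 Pa = 0.8302 kbar
Total = 8.821 + 0.8302 = 9.6508 kbar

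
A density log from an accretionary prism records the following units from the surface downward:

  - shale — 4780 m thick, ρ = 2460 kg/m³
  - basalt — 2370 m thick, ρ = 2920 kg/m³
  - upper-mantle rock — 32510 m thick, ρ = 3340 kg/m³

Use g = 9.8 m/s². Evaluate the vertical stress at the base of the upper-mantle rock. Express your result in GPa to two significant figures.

shale: 2460 kg/m³ × 9.8 m/s² × 4780 m = 1.152×10^8 Pa = 0.1152 GPa
basalt: 2920 kg/m³ × 9.8 m/s² × 2370 m = 6.782×10^7 Pa = 0.06782 GPa
upper-mantle rock: 3340 kg/m³ × 9.8 m/s² × 32510 m = 1.064×10^9 Pa = 1.064 GPa
Total = 0.1152 + 0.06782 + 1.064 = 1.2472 GPa

1.2 GPa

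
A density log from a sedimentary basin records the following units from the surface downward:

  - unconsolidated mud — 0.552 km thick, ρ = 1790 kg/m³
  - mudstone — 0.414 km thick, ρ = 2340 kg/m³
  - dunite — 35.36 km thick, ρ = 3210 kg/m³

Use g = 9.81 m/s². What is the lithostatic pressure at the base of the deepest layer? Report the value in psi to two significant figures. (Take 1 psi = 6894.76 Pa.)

unconsolidated mud: 1790 kg/m³ × 9.81 m/s² × 552 m = 9.693×10^6 Pa = 1406 psi
mudstone: 2340 kg/m³ × 9.81 m/s² × 414 m = 9.504×10^6 Pa = 1378 psi
dunite: 3210 kg/m³ × 9.81 m/s² × 35360 m = 1.113×10^9 Pa = 1.615×10^5 psi
Total = 1406 + 1378 + 1.615×10^5 = 1.6428×10^5 psi

160000 psi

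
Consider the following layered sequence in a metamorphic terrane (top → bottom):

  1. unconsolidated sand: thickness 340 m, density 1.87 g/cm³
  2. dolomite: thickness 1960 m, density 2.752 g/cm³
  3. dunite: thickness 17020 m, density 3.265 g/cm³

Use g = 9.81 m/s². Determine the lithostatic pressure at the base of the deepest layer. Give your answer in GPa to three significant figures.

unconsolidated sand: 1870 kg/m³ × 9.81 m/s² × 340 m = 6.237×10^6 Pa = 6.237×10^-3 GPa
dolomite: 2752 kg/m³ × 9.81 m/s² × 1960 m = 5.291×10^7 Pa = 0.05291 GPa
dunite: 3265 kg/m³ × 9.81 m/s² × 17020 m = 5.451×10^8 Pa = 0.5451 GPa
Total = 6.237×10^-3 + 0.05291 + 0.5451 = 0.60430 GPa

0.604 GPa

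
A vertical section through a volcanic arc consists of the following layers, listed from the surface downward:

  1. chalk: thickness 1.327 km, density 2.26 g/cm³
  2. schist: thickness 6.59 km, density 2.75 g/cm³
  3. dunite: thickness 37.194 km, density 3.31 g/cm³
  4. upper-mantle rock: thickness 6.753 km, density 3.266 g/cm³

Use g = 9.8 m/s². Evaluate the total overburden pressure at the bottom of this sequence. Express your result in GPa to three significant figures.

chalk: 2260 kg/m³ × 9.8 m/s² × 1327 m = 2.939×10^7 Pa = 0.02939 GPa
schist: 2750 kg/m³ × 9.8 m/s² × 6590 m = 1.776×10^8 Pa = 0.1776 GPa
dunite: 3310 kg/m³ × 9.8 m/s² × 37194 m = 1.206×10^9 Pa = 1.206 GPa
upper-mantle rock: 3266 kg/m³ × 9.8 m/s² × 6753 m = 2.161×10^8 Pa = 0.2161 GPa
Total = 0.02939 + 0.1776 + 1.206 + 0.2161 = 1.6296 GPa

1.63 GPa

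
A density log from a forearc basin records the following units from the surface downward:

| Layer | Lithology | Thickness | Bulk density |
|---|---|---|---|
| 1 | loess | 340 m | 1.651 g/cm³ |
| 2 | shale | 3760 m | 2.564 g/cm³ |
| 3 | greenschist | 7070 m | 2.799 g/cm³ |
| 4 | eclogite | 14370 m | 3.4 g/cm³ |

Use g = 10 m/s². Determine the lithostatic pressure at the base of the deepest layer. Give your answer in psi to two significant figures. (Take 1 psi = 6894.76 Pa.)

loess: 1651 kg/m³ × 10 m/s² × 340 m = 5.613×10^6 Pa = 814.2 psi
shale: 2564 kg/m³ × 10 m/s² × 3760 m = 9.641×10^7 Pa = 13983 psi
greenschist: 2799 kg/m³ × 10 m/s² × 7070 m = 1.979×10^8 Pa = 28701 psi
eclogite: 3400 kg/m³ × 10 m/s² × 14370 m = 4.886×10^8 Pa = 70863 psi
Total = 814.2 + 13983 + 28701 + 70863 = 1.1436×10^5 psi

110000 psi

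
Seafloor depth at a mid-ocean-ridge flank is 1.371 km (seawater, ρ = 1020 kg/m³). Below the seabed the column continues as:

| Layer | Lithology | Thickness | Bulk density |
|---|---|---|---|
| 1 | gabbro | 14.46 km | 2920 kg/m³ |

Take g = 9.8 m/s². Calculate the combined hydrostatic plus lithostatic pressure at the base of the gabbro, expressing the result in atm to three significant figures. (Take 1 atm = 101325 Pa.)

4220 atm

seawater: 1020 kg/m³ × 9.8 m/s² × 1371 m = 1.370×10^7 Pa = 135.3 atm
gabbro: 2920 kg/m³ × 9.8 m/s² × 14460 m = 4.138×10^8 Pa = 4084 atm
Total = 135.3 + 4084 = 4219.0 atm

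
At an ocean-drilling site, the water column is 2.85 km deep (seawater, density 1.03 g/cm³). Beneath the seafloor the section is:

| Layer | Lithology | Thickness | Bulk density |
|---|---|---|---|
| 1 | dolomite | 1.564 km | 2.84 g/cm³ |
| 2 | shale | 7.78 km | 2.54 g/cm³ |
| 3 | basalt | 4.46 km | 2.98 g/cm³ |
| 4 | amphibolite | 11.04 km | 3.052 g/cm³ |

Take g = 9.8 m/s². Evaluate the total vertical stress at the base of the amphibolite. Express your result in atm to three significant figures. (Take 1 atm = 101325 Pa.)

seawater: 1030 kg/m³ × 9.8 m/s² × 2850 m = 2.877×10^7 Pa = 283.9 atm
dolomite: 2840 kg/m³ × 9.8 m/s² × 1564 m = 4.353×10^7 Pa = 429.6 atm
shale: 2540 kg/m³ × 9.8 m/s² × 7780 m = 1.937×10^8 Pa = 1911 atm
basalt: 2980 kg/m³ × 9.8 m/s² × 4460 m = 1.302×10^8 Pa = 1285 atm
amphibolite: 3052 kg/m³ × 9.8 m/s² × 11040 m = 3.302×10^8 Pa = 3259 atm
Total = 283.9 + 429.6 + 1911 + 1285 + 3259 = 7169.1 atm

7170 atm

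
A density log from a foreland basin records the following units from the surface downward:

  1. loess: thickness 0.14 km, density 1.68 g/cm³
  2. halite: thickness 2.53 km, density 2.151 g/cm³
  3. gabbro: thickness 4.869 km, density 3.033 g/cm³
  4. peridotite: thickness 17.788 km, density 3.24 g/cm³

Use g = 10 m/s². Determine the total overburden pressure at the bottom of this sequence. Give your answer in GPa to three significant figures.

0.781 GPa

loess: 1680 kg/m³ × 10 m/s² × 140 m = 2.352×10^6 Pa = 2.352×10^-3 GPa
halite: 2151 kg/m³ × 10 m/s² × 2530 m = 5.442×10^7 Pa = 0.05442 GPa
gabbro: 3033 kg/m³ × 10 m/s² × 4869 m = 1.477×10^8 Pa = 0.1477 GPa
peridotite: 3240 kg/m³ × 10 m/s² × 17788 m = 5.763×10^8 Pa = 0.5763 GPa
Total = 2.352×10^-3 + 0.05442 + 0.1477 + 0.5763 = 0.78078 GPa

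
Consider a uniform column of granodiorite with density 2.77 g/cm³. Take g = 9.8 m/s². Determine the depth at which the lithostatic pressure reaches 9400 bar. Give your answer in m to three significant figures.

h = P/(ρg) = 9400 bar / (2770 kg/m³ × 9.8 m/s²) = 9.400×10^8 Pa / 27146 Pa/m = 34628 m

34600 m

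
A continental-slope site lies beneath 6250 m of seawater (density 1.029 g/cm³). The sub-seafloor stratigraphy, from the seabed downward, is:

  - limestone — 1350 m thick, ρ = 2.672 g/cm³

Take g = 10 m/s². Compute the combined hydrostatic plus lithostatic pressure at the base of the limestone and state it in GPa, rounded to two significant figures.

0.10 GPa

seawater: 1029 kg/m³ × 10 m/s² × 6250 m = 6.431×10^7 Pa = 0.06431 GPa
limestone: 2672 kg/m³ × 10 m/s² × 1350 m = 3.607×10^7 Pa = 0.03607 GPa
Total = 0.06431 + 0.03607 = 0.10038 GPa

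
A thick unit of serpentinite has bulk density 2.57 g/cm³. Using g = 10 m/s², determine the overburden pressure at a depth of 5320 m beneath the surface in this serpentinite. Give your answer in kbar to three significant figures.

1.37 kbar

serpentinite: 2570 kg/m³ × 10 m/s² × 5320 m = 1.367×10^8 Pa = 1.367 kbar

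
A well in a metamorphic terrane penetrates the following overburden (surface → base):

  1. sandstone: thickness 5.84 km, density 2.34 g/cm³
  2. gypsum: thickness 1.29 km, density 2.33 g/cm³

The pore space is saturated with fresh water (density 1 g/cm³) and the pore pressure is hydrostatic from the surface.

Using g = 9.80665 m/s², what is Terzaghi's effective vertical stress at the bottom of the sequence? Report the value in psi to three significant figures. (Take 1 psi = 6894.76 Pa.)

13600 psi

Overburden (lithostatic) stress σ_v:
sandstone: 2340 kg/m³ × 9.80665 m/s² × 5840 m = 1.340×10^8 Pa = 134.0 MPa
gypsum: 2330 kg/m³ × 9.80665 m/s² × 1290 m = 2.948×10^7 Pa = 29.48 MPa
Total = 134.0 + 29.48 = 163.49 MPa
Pore pressure P_p = 1000 kg/m³ × 9.80665 m/s² × 7130 m = 6.992×10^7 Pa = 69.92 MPa
Effective stress σ' = σ_v − P_p = 163.5 − 69.92 = 93.568 MPa = 13571 psi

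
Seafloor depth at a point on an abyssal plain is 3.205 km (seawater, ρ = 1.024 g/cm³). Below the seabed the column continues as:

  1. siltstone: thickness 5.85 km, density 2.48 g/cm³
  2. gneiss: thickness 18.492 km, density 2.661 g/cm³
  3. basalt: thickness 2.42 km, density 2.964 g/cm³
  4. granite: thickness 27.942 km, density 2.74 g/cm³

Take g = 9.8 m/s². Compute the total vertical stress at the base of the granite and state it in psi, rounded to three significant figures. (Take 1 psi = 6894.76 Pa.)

214000 psi

seawater: 1024 kg/m³ × 9.8 m/s² × 3205 m = 3.216×10^7 Pa = 4665 psi
siltstone: 2480 kg/m³ × 9.8 m/s² × 5850 m = 1.422×10^8 Pa = 20621 psi
gneiss: 2661 kg/m³ × 9.8 m/s² × 18492 m = 4.822×10^8 Pa = 69942 psi
basalt: 2964 kg/m³ × 9.8 m/s² × 2420 m = 7.029×10^7 Pa = 10195 psi
granite: 2740 kg/m³ × 9.8 m/s² × 27942 m = 7.503×10^8 Pa = 1.088×10^5 psi
Total = 4665 + 20621 + 69942 + 10195 + 1.088×10^5 = 2.1424×10^5 psi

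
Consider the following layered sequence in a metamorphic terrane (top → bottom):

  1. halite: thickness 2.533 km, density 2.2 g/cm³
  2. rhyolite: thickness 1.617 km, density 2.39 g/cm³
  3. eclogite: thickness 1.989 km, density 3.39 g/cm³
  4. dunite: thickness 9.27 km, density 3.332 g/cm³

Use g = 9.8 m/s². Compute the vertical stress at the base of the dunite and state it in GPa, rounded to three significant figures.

halite: 2200 kg/m³ × 9.8 m/s² × 2533 m = 5.461×10^7 Pa = 0.05461 GPa
rhyolite: 2390 kg/m³ × 9.8 m/s² × 1617 m = 3.787×10^7 Pa = 0.03787 GPa
eclogite: 3390 kg/m³ × 9.8 m/s² × 1989 m = 6.608×10^7 Pa = 0.06608 GPa
dunite: 3332 kg/m³ × 9.8 m/s² × 9270 m = 3.027×10^8 Pa = 0.3027 GPa
Total = 0.05461 + 0.03787 + 0.06608 + 0.3027 = 0.46126 GPa

0.461 GPa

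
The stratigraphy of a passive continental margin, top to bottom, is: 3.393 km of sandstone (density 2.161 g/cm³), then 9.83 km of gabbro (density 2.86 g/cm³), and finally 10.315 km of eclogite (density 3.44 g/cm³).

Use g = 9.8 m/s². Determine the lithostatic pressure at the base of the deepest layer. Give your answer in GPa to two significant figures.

0.70 GPa

sandstone: 2161 kg/m³ × 9.8 m/s² × 3393 m = 7.186×10^7 Pa = 0.07186 GPa
gabbro: 2860 kg/m³ × 9.8 m/s² × 9830 m = 2.755×10^8 Pa = 0.2755 GPa
eclogite: 3440 kg/m³ × 9.8 m/s² × 10315 m = 3.477×10^8 Pa = 0.3477 GPa
Total = 0.07186 + 0.2755 + 0.3477 = 0.69511 GPa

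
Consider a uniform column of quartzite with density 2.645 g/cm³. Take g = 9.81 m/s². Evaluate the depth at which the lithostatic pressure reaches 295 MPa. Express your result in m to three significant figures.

h = P/(ρg) = 295 MPa / (2645 kg/m³ × 9.81 m/s²) = 2.950×10^8 Pa / 25947 Pa/m = 11369 m

11400 m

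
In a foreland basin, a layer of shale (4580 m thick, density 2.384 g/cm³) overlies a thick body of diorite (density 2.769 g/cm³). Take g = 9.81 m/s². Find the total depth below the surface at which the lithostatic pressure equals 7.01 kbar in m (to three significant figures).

26400 m

Pressure at base of upper layers: 2384×9.81×4580 = 1.071×10^8 Pa = 1.071 kbar
Remaining pressure to be supplied by diorite: 7.010×10^8 − 1.071×10^8 = 5.939×10^8 Pa
Additional depth in diorite = 5.939×10^8 Pa / (2769 kg/m³ × 9.81 m/s²) = 21863 m
Total depth = 4580 m + 21863 m = 26443 m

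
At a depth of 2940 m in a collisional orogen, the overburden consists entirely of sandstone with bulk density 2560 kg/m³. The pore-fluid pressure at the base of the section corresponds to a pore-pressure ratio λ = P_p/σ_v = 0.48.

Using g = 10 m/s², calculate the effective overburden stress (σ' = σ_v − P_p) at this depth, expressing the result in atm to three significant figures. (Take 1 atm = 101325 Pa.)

Overburden (lithostatic) stress σ_v:
sandstone: 2560 kg/m³ × 10 m/s² × 2940 m = 7.526×10^7 Pa = 75.26 MPa
Pore pressure P_p = λ·σ_v = 0.48 × 75.26 MPa = 36.13 MPa
Effective stress σ' = σ_v − P_p = 75.26 − 36.13 = 39.137 MPa = 386.25 atm

386 atm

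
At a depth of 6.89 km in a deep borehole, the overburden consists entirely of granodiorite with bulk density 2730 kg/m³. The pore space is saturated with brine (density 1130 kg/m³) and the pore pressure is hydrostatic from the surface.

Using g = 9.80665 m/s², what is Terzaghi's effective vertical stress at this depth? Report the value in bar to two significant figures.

Overburden (lithostatic) stress σ_v:
granodiorite: 2730 kg/m³ × 9.80665 m/s² × 6890 m = 1.845×10^8 Pa = 184.5 MPa
Pore pressure P_p = 1130 kg/m³ × 9.80665 m/s² × 6890 m = 7.635×10^7 Pa = 76.35 MPa
Effective stress σ' = σ_v − P_p = 184.5 − 76.35 = 108.11 MPa = 1081.1 bar

1100 bar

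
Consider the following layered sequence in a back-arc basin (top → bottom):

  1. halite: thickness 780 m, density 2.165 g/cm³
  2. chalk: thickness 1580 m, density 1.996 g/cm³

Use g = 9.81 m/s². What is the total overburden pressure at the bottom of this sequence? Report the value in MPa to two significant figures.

48 MPa

halite: 2165 kg/m³ × 9.81 m/s² × 780 m = 1.657×10^7 Pa = 16.57 MPa
chalk: 1996 kg/m³ × 9.81 m/s² × 1580 m = 3.094×10^7 Pa = 30.94 MPa
Total = 16.57 + 30.94 = 47.504 MPa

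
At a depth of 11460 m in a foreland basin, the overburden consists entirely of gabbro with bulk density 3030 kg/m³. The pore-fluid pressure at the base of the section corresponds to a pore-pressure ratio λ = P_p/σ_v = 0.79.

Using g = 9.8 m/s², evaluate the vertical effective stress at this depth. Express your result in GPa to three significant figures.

Overburden (lithostatic) stress σ_v:
gabbro: 3030 kg/m³ × 9.8 m/s² × 11460 m = 3.403×10^8 Pa = 340.3 MPa
Pore pressure P_p = λ·σ_v = 0.79 × 340.3 MPa = 268.8 MPa
Effective stress σ' = σ_v − P_p = 340.3 − 268.8 = 71.462 MPa = 0.071462 GPa

0.0715 GPa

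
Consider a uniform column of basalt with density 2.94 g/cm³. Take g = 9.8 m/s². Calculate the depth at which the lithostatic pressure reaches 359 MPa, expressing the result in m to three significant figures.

12500 m

h = P/(ρg) = 359 MPa / (2940 kg/m³ × 9.8 m/s²) = 3.590×10^8 Pa / 28812 Pa/m = 12460 m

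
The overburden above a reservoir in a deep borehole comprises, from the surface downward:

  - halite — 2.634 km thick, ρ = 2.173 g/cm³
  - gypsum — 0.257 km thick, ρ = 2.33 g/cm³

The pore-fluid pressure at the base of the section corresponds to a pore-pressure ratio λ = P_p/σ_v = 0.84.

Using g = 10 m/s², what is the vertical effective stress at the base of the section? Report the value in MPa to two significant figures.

10 MPa

Overburden (lithostatic) stress σ_v:
halite: 2173 kg/m³ × 10 m/s² × 2634 m = 5.724×10^7 Pa = 57.24 MPa
gypsum: 2330 kg/m³ × 10 m/s² × 257 m = 5.988×10^6 Pa = 5.988 MPa
Total = 57.24 + 5.988 = 63.225 MPa
Pore pressure P_p = λ·σ_v = 0.84 × 63.22 MPa = 53.11 MPa
Effective stress σ' = σ_v − P_p = 63.22 − 53.11 = 10.116 MPa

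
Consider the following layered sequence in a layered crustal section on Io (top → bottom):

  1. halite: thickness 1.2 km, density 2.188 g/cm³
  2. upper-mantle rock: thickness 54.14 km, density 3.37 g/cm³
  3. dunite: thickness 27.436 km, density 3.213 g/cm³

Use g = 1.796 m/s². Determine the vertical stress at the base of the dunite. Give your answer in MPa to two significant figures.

490 MPa

halite: 2188 kg/m³ × 1.796 m/s² × 1200 m = 4.716×10^6 Pa = 4.716 MPa
upper-mantle rock: 3370 kg/m³ × 1.796 m/s² × 54140 m = 3.277×10^8 Pa = 327.7 MPa
dunite: 3213 kg/m³ × 1.796 m/s² × 27436 m = 1.583×10^8 Pa = 158.3 MPa
Total = 4.716 + 327.7 + 158.3 = 490.72 MPa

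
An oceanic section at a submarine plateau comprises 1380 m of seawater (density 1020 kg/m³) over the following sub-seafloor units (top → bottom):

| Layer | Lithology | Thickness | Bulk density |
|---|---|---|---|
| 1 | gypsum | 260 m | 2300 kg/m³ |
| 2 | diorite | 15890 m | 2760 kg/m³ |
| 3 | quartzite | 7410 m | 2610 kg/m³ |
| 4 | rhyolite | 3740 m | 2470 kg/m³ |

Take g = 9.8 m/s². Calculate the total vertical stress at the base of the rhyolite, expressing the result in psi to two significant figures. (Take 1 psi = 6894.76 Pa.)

110000 psi

seawater: 1020 kg/m³ × 9.8 m/s² × 1380 m = 1.379×10^7 Pa = 2001 psi
gypsum: 2300 kg/m³ × 9.8 m/s² × 260 m = 5.860×10^6 Pa = 850.0 psi
diorite: 2760 kg/m³ × 9.8 m/s² × 15890 m = 4.298×10^8 Pa = 62336 psi
quartzite: 2610 kg/m³ × 9.8 m/s² × 7410 m = 1.895×10^8 Pa = 27489 psi
rhyolite: 2470 kg/m³ × 9.8 m/s² × 3740 m = 9.053×10^7 Pa = 13130 psi
Total = 2001 + 850.0 + 62336 + 27489 + 13130 = 1.0581×10^5 psi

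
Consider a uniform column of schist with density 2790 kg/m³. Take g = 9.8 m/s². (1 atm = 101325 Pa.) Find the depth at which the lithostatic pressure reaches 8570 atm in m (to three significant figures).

31800 m

h = P/(ρg) = 8570 atm / (2790 kg/m³ × 9.8 m/s²) = 8.684×10^8 Pa / 27342 Pa/m = 31759 m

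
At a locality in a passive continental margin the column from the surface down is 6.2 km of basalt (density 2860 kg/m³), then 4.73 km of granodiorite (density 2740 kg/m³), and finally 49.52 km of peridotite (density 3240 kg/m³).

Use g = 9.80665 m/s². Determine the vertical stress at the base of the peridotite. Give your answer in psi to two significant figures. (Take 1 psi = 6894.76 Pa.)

basalt: 2860 kg/m³ × 9.80665 m/s² × 6200 m = 1.739×10^8 Pa = 25221 psi
granodiorite: 2740 kg/m³ × 9.80665 m/s² × 4730 m = 1.271×10^8 Pa = 18434 psi
peridotite: 3240 kg/m³ × 9.80665 m/s² × 49520 m = 1.573×10^9 Pa = 2.282×10^5 psi
Total = 25221 + 18434 + 2.282×10^5 = 2.7186×10^5 psi

270000 psi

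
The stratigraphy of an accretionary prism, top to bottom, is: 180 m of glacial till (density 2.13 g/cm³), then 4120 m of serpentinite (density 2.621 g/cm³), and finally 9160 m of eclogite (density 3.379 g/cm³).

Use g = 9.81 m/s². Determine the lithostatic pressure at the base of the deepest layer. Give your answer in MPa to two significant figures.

glacial till: 2130 kg/m³ × 9.81 m/s² × 180 m = 3.761×10^6 Pa = 3.761 MPa
serpentinite: 2621 kg/m³ × 9.81 m/s² × 4120 m = 1.059×10^8 Pa = 105.9 MPa
eclogite: 3379 kg/m³ × 9.81 m/s² × 9160 m = 3.036×10^8 Pa = 303.6 MPa
Total = 3.761 + 105.9 + 303.6 = 413.33 MPa

410 MPa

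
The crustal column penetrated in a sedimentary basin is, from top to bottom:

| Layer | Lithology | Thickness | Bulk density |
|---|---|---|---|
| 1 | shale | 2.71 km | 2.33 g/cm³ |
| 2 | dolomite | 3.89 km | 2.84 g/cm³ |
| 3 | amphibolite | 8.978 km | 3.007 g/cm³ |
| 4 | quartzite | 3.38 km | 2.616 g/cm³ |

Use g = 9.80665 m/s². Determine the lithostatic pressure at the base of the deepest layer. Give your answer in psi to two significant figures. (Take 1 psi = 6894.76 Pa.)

shale: 2330 kg/m³ × 9.80665 m/s² × 2710 m = 6.192×10^7 Pa = 8981 psi
dolomite: 2840 kg/m³ × 9.80665 m/s² × 3890 m = 1.083×10^8 Pa = 15713 psi
amphibolite: 3007 kg/m³ × 9.80665 m/s² × 8978 m = 2.647×10^8 Pa = 38399 psi
quartzite: 2616 kg/m³ × 9.80665 m/s² × 3380 m = 8.671×10^7 Pa = 12576 psi
Total = 8981 + 15713 + 38399 + 12576 = 75669 psi

76000 psi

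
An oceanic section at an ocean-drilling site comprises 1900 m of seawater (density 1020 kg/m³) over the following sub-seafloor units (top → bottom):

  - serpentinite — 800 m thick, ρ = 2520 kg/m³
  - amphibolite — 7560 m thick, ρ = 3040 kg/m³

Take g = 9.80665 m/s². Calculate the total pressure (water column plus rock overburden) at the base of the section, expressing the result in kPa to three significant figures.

264000 kPa

seawater: 1020 kg/m³ × 9.80665 m/s² × 1900 m = 1.901×10^7 Pa = 19005 kPa
serpentinite: 2520 kg/m³ × 9.80665 m/s² × 800 m = 1.977×10^7 Pa = 19770 kPa
amphibolite: 3040 kg/m³ × 9.80665 m/s² × 7560 m = 2.254×10^8 Pa = 2.254×10^5 kPa
Total = 19005 + 19770 + 2.254×10^5 = 2.6416×10^5 kPa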